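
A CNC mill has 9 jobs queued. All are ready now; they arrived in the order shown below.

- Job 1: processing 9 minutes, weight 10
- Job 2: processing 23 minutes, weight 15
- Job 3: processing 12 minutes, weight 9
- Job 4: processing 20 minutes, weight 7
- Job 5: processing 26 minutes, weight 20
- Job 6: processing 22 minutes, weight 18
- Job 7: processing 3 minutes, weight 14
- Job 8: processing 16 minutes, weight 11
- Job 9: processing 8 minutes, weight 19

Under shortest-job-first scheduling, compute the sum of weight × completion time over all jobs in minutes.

SPT (increasing processing time): Job 7 Job 9 Job 1 Job 3 Job 8 Job 4 Job 6 Job 2 Job 5.
Job 7: finishes 3, weight 14, w·C = 42
Job 9: finishes 11, weight 19, w·C = 209
Job 1: finishes 20, weight 10, w·C = 200
Job 3: finishes 32, weight 9, w·C = 288
Job 8: finishes 48, weight 11, w·C = 528
Job 4: finishes 68, weight 7, w·C = 476
Job 6: finishes 90, weight 18, w·C = 1620
Job 2: finishes 113, weight 15, w·C = 1695
Job 5: finishes 139, weight 20, w·C = 2780
Sum = 42+209+200+288+528+476+1620+1695+2780 = 7838.

7838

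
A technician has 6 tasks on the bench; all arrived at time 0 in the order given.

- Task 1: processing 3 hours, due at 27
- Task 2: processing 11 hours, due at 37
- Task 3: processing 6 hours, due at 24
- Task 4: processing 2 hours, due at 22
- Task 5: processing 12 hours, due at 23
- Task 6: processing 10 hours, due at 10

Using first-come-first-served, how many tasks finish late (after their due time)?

FIFO (arrival order): Task 1 Task 2 Task 3 Task 4 Task 5 Task 6.
Task 1: 0→3, due 27, tardiness 0
Task 2: 3→14, due 37, tardiness 0
Task 3: 14→20, due 24, tardiness 0
Task 4: 20→22, due 22, tardiness 0
Task 5: 22→34, due 23, tardiness 11
Task 6: 34→44, due 10, tardiness 34
Late tasks: 2.

2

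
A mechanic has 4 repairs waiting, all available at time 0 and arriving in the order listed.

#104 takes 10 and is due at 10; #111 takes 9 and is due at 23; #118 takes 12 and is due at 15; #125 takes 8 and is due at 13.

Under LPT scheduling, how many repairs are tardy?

3

LPT (decreasing processing time): #118 #104 #111 #125.
#118: 0→12, due 15, tardiness 0
#104: 12→22, due 10, tardiness 12
#111: 22→31, due 23, tardiness 8
#125: 31→39, due 13, tardiness 26
Late repairs: 3.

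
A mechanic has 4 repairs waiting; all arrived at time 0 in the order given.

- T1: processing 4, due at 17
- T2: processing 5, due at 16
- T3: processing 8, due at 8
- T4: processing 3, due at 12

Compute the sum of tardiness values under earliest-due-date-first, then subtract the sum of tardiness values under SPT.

EDD (increasing due date): T3 T4 T2 T1.
T3: 0→8, due 8, tardiness 0
T4: 8→11, due 12, tardiness 0
T2: 11→16, due 16, tardiness 0
T1: 16→20, due 17, tardiness 3
Sum = 0+0+0+3 = 3.
SPT (increasing processing time): T4 T1 T2 T3.
T4: 0→3, due 12, tardiness 0
T1: 3→7, due 17, tardiness 0
T2: 7→12, due 16, tardiness 0
T3: 12→20, due 8, tardiness 12
Sum = 0+0+0+12 = 12.
Difference = 3 − 12 = -9.

-9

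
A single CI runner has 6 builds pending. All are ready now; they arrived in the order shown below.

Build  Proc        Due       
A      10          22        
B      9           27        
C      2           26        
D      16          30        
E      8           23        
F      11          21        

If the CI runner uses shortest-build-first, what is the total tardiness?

52

SPT (increasing processing time): C E B A F D.
C: 0→2, due 26, tardiness 0
E: 2→10, due 23, tardiness 0
B: 10→19, due 27, tardiness 0
A: 19→29, due 22, tardiness 7
F: 29→40, due 21, tardiness 19
D: 40→56, due 30, tardiness 26
Sum = 0+0+0+7+19+26 = 52.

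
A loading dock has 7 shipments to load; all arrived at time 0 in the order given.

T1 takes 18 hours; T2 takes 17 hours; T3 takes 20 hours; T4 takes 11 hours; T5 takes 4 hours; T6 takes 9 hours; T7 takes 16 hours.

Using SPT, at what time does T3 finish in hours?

SPT (increasing processing time): T5 T6 T4 T7 T2 T1 T3.
T5: 0→4
T6: 4→13
T4: 13→24
T7: 24→40
T2: 40→57
T1: 57→75
T3: 75→95

95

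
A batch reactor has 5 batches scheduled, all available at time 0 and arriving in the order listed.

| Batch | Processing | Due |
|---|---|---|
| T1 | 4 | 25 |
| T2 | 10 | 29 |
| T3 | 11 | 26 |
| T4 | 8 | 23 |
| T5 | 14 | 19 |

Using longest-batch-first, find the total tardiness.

LPT (decreasing processing time): T5 T3 T2 T4 T1.
T5: 0→14, due 19, tardiness 0
T3: 14→25, due 26, tardiness 0
T2: 25→35, due 29, tardiness 6
T4: 35→43, due 23, tardiness 20
T1: 43→47, due 25, tardiness 22
Sum = 0+0+6+20+22 = 48.

48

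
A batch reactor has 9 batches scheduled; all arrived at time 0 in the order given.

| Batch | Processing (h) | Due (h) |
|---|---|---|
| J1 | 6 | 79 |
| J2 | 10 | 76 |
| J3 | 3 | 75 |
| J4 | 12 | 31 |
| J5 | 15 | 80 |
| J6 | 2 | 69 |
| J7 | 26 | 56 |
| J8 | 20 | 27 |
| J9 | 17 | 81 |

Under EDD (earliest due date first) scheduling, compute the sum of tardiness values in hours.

47

EDD (increasing due date): J8 J4 J7 J6 J3 J2 J1 J5 J9.
J8: 0→20, due 27, tardiness 0
J4: 20→32, due 31, tardiness 1
J7: 32→58, due 56, tardiness 2
J6: 58→60, due 69, tardiness 0
J3: 60→63, due 75, tardiness 0
J2: 63→73, due 76, tardiness 0
J1: 73→79, due 79, tardiness 0
J5: 79→94, due 80, tardiness 14
J9: 94→111, due 81, tardiness 30
Sum = 0+1+2+0+0+0+0+14+30 = 47.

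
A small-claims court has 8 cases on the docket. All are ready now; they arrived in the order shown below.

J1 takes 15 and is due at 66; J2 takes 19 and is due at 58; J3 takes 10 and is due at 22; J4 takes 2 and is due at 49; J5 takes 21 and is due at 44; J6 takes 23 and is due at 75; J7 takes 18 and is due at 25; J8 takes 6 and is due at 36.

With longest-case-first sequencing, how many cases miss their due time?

LPT (decreasing processing time): J6 J5 J2 J7 J1 J3 J8 J4.
J6: 0→23, due 75, tardiness 0
J5: 23→44, due 44, tardiness 0
J2: 44→63, due 58, tardiness 5
J7: 63→81, due 25, tardiness 56
J1: 81→96, due 66, tardiness 30
J3: 96→106, due 22, tardiness 84
J8: 106→112, due 36, tardiness 76
J4: 112→114, due 49, tardiness 65
Late cases: 6.

6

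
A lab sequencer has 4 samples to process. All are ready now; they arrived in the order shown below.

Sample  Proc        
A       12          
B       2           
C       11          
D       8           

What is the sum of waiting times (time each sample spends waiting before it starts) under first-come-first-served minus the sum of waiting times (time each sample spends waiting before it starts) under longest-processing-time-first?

-15

FIFO (arrival order): A B C D.
A: waits 0, runs 0→12
B: waits 12, runs 12→14
C: waits 14, runs 14→25
D: waits 25, runs 25→33
Sum = 0+12+14+25 = 51.
LPT (decreasing processing time): A C D B.
A: waits 0, runs 0→12
C: waits 12, runs 12→23
D: waits 23, runs 23→31
B: waits 31, runs 31→33
Sum = 0+12+23+31 = 66.
Difference = 51 − 66 = -15.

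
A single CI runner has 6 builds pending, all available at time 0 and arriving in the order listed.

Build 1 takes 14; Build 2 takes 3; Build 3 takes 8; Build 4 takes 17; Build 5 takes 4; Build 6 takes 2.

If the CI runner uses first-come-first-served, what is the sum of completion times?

FIFO (arrival order): Build 1 Build 2 Build 3 Build 4 Build 5 Build 6.
Build 1: 0→14
Build 2: 14→17
Build 3: 17→25
Build 4: 25→42
Build 5: 42→46
Build 6: 46→48
Sum = 14+17+25+42+46+48 = 192.

192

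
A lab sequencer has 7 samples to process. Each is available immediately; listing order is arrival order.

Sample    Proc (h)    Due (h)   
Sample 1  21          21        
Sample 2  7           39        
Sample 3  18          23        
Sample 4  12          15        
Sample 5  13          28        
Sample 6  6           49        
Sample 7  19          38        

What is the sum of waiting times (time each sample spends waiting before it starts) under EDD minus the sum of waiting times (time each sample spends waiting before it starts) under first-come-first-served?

EDD (increasing due date): Sample 4 Sample 1 Sample 3 Sample 5 Sample 7 Sample 2 Sample 6.
Sample 4: waits 0, runs 0→12
Sample 1: waits 12, runs 12→33
Sample 3: waits 33, runs 33→51
Sample 5: waits 51, runs 51→64
Sample 7: waits 64, runs 64→83
Sample 2: waits 83, runs 83→90
Sample 6: waits 90, runs 90→96
Sum = 0+12+33+51+64+83+90 = 333.
FIFO (arrival order): Sample 1 Sample 2 Sample 3 Sample 4 Sample 5 Sample 6 Sample 7.
Sample 1: waits 0, runs 0→21
Sample 2: waits 21, runs 21→28
Sample 3: waits 28, runs 28→46
Sample 4: waits 46, runs 46→58
Sample 5: waits 58, runs 58→71
Sample 6: waits 71, runs 71→77
Sample 7: waits 77, runs 77→96
Sum = 0+21+28+46+58+71+77 = 301.
Difference = 333 − 301 = 32.

32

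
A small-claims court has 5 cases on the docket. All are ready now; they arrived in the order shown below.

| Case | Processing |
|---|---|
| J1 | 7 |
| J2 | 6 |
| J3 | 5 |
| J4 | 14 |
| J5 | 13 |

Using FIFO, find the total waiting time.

70

FIFO (arrival order): J1 J2 J3 J4 J5.
J1: waits 0, runs 0→7
J2: waits 7, runs 7→13
J3: waits 13, runs 13→18
J4: waits 18, runs 18→32
J5: waits 32, runs 32→45
Sum = 0+7+13+18+32 = 70.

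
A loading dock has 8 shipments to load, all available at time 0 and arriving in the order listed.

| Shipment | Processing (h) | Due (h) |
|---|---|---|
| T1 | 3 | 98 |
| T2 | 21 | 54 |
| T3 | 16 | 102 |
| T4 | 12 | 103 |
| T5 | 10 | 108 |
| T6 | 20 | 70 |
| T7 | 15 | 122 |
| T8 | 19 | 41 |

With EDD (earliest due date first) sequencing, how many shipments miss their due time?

EDD (increasing due date): T8 T2 T6 T1 T3 T4 T5 T7.
T8: 0→19, due 41, tardiness 0
T2: 19→40, due 54, tardiness 0
T6: 40→60, due 70, tardiness 0
T1: 60→63, due 98, tardiness 0
T3: 63→79, due 102, tardiness 0
T4: 79→91, due 103, tardiness 0
T5: 91→101, due 108, tardiness 0
T7: 101→116, due 122, tardiness 0
Late shipments: 0.

0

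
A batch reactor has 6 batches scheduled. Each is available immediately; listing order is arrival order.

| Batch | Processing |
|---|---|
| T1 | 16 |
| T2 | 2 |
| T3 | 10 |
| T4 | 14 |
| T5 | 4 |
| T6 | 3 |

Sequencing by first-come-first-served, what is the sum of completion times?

199

FIFO (arrival order): T1 T2 T3 T4 T5 T6.
T1: 0→16
T2: 16→18
T3: 18→28
T4: 28→42
T5: 42→46
T6: 46→49
Sum = 16+18+28+42+46+49 = 199.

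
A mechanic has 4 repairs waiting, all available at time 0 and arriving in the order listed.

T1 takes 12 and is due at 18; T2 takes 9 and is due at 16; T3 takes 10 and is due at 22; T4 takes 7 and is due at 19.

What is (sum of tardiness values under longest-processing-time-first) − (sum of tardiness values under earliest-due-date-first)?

LPT (decreasing processing time): T1 T3 T2 T4.
T1: 0→12, due 18, tardiness 0
T3: 12→22, due 22, tardiness 0
T2: 22→31, due 16, tardiness 15
T4: 31→38, due 19, tardiness 19
Sum = 0+0+15+19 = 34.
EDD (increasing due date): T2 T1 T4 T3.
T2: 0→9, due 16, tardiness 0
T1: 9→21, due 18, tardiness 3
T4: 21→28, due 19, tardiness 9
T3: 28→38, due 22, tardiness 16
Sum = 0+3+9+16 = 28.
Difference = 34 − 28 = 6.

6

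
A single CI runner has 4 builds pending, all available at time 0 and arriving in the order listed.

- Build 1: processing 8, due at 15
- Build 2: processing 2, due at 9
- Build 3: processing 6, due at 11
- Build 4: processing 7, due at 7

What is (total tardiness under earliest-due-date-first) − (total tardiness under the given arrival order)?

-10

EDD (increasing due date): Build 4 Build 2 Build 3 Build 1.
Build 4: 0→7, due 7, tardiness 0
Build 2: 7→9, due 9, tardiness 0
Build 3: 9→15, due 11, tardiness 4
Build 1: 15→23, due 15, tardiness 8
Sum = 0+0+4+8 = 12.
FIFO (arrival order): Build 1 Build 2 Build 3 Build 4.
Build 1: 0→8, due 15, tardiness 0
Build 2: 8→10, due 9, tardiness 1
Build 3: 10→16, due 11, tardiness 5
Build 4: 16→23, due 7, tardiness 16
Sum = 0+1+5+16 = 22.
Difference = 12 − 22 = -10.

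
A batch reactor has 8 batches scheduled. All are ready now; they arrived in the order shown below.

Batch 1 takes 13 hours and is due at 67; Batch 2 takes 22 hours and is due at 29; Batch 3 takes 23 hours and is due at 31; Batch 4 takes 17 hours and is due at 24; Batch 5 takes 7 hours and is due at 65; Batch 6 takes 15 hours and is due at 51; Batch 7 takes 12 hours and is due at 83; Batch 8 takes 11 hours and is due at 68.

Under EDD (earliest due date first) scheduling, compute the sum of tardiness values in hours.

EDD (increasing due date): Batch 4 Batch 2 Batch 3 Batch 6 Batch 5 Batch 1 Batch 8 Batch 7.
Batch 4: 0→17, due 24, tardiness 0
Batch 2: 17→39, due 29, tardiness 10
Batch 3: 39→62, due 31, tardiness 31
Batch 6: 62→77, due 51, tardiness 26
Batch 5: 77→84, due 65, tardiness 19
Batch 1: 84→97, due 67, tardiness 30
Batch 8: 97→108, due 68, tardiness 40
Batch 7: 108→120, due 83, tardiness 37
Sum = 0+10+31+26+19+30+40+37 = 193.

193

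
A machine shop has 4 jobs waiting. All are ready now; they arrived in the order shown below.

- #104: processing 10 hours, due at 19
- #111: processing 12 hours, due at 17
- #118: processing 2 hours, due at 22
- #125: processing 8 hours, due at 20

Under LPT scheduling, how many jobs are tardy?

3

LPT (decreasing processing time): #111 #104 #125 #118.
#111: 0→12, due 17, tardiness 0
#104: 12→22, due 19, tardiness 3
#125: 22→30, due 20, tardiness 10
#118: 30→32, due 22, tardiness 10
Late jobs: 3.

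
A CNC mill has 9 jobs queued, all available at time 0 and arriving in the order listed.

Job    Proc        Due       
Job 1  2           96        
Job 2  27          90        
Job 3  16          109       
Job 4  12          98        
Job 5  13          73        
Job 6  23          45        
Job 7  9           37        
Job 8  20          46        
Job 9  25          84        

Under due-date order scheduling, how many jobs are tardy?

EDD (increasing due date): Job 7 Job 6 Job 8 Job 5 Job 9 Job 2 Job 1 Job 4 Job 3.
Job 7: 0→9, due 37, tardiness 0
Job 6: 9→32, due 45, tardiness 0
Job 8: 32→52, due 46, tardiness 6
Job 5: 52→65, due 73, tardiness 0
Job 9: 65→90, due 84, tardiness 6
Job 2: 90→117, due 90, tardiness 27
Job 1: 117→119, due 96, tardiness 23
Job 4: 119→131, due 98, tardiness 33
Job 3: 131→147, due 109, tardiness 38
Late jobs: 6.

6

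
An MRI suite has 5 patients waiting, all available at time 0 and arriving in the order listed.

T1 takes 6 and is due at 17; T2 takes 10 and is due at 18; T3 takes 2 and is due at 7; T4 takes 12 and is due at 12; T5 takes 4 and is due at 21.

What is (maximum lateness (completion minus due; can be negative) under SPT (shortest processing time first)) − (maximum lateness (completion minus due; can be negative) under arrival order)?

SPT (increasing processing time): T3 T5 T1 T2 T4.
T3: 0→2, due 7, lateness -5
T5: 2→6, due 21, lateness -15
T1: 6→12, due 17, lateness -5
T2: 12→22, due 18, lateness 4
T4: 22→34, due 12, lateness 22
Maximum = 22.
FIFO (arrival order): T1 T2 T3 T4 T5.
T1: 0→6, due 17, lateness -11
T2: 6→16, due 18, lateness -2
T3: 16→18, due 7, lateness 11
T4: 18→30, due 12, lateness 18
T5: 30→34, due 21, lateness 13
Maximum = 18.
Difference = 22 − 18 = 4.

4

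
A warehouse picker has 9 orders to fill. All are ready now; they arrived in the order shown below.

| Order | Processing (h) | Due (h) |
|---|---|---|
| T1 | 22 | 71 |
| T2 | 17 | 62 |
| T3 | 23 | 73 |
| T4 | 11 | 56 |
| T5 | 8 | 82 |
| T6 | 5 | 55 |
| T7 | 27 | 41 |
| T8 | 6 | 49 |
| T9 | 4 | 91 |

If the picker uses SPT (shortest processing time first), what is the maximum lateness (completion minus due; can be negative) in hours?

82

SPT (increasing processing time): T9 T6 T8 T5 T4 T2 T1 T3 T7.
T9: 0→4, due 91, lateness -87
T6: 4→9, due 55, lateness -46
T8: 9→15, due 49, lateness -34
T5: 15→23, due 82, lateness -59
T4: 23→34, due 56, lateness -22
T2: 34→51, due 62, lateness -11
T1: 51→73, due 71, lateness 2
T3: 73→96, due 73, lateness 23
T7: 96→123, due 41, lateness 82
Maximum = 82.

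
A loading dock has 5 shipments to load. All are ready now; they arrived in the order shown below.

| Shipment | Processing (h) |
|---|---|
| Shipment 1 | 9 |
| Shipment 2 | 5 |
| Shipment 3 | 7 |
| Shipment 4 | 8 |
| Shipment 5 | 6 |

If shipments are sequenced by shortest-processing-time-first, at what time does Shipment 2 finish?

5

SPT (increasing processing time): Shipment 2 Shipment 5 Shipment 3 Shipment 4 Shipment 1.
Shipment 2: 0→5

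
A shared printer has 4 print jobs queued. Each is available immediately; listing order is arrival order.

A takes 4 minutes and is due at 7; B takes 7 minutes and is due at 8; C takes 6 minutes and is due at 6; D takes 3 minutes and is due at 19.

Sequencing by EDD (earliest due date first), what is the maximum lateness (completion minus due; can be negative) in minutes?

9

EDD (increasing due date): C A B D.
C: 0→6, due 6, lateness 0
A: 6→10, due 7, lateness 3
B: 10→17, due 8, lateness 9
D: 17→20, due 19, lateness 1
Maximum = 9.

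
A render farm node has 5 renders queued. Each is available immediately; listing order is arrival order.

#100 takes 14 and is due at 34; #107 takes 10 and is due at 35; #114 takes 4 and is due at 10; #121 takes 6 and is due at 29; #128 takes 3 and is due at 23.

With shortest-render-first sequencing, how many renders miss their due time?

1

SPT (increasing processing time): #128 #114 #121 #107 #100.
#128: 0→3, due 23, tardiness 0
#114: 3→7, due 10, tardiness 0
#121: 7→13, due 29, tardiness 0
#107: 13→23, due 35, tardiness 0
#100: 23→37, due 34, tardiness 3
Late renders: 1.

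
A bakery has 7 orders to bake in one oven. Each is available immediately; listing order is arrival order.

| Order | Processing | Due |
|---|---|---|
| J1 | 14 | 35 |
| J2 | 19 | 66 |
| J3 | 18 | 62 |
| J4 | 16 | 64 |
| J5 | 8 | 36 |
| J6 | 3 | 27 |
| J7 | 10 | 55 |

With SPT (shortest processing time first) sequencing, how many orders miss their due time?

2

SPT (increasing processing time): J6 J5 J7 J1 J4 J3 J2.
J6: 0→3, due 27, tardiness 0
J5: 3→11, due 36, tardiness 0
J7: 11→21, due 55, tardiness 0
J1: 21→35, due 35, tardiness 0
J4: 35→51, due 64, tardiness 0
J3: 51→69, due 62, tardiness 7
J2: 69→88, due 66, tardiness 22
Late orders: 2.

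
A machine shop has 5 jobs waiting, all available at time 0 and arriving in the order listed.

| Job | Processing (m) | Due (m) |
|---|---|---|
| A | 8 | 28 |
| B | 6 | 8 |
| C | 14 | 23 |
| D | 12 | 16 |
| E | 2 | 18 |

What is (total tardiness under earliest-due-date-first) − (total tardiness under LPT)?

-43

EDD (increasing due date): B D E C A.
B: 0→6, due 8, tardiness 0
D: 6→18, due 16, tardiness 2
E: 18→20, due 18, tardiness 2
C: 20→34, due 23, tardiness 11
A: 34→42, due 28, tardiness 14
Sum = 0+2+2+11+14 = 29.
LPT (decreasing processing time): C D A B E.
C: 0→14, due 23, tardiness 0
D: 14→26, due 16, tardiness 10
A: 26→34, due 28, tardiness 6
B: 34→40, due 8, tardiness 32
E: 40→42, due 18, tardiness 24
Sum = 0+10+6+32+24 = 72.
Difference = 29 − 72 = -43.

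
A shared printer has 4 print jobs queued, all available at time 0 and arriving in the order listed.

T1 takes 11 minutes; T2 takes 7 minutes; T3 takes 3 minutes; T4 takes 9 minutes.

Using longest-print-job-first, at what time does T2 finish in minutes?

27

LPT (decreasing processing time): T1 T4 T2 T3.
T1: 0→11
T4: 11→20
T2: 20→27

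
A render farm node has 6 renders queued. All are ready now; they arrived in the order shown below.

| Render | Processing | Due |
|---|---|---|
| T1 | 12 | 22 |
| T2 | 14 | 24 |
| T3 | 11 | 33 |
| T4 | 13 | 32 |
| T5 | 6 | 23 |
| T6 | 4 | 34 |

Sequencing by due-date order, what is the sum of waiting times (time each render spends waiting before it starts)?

EDD (increasing due date): T1 T5 T2 T4 T3 T6.
T1: waits 0, runs 0→12
T5: waits 12, runs 12→18
T2: waits 18, runs 18→32
T4: waits 32, runs 32→45
T3: waits 45, runs 45→56
T6: waits 56, runs 56→60
Sum = 0+12+18+32+45+56 = 163.

163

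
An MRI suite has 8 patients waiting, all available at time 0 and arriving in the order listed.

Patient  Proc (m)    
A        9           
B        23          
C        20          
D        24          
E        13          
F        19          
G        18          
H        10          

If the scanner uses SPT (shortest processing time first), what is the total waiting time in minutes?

380

SPT (increasing processing time): A H E G F C B D.
A: waits 0, runs 0→9
H: waits 9, runs 9→19
E: waits 19, runs 19→32
G: waits 32, runs 32→50
F: waits 50, runs 50→69
C: waits 69, runs 69→89
B: waits 89, runs 89→112
D: waits 112, runs 112→136
Sum = 0+9+19+32+50+69+89+112 = 380.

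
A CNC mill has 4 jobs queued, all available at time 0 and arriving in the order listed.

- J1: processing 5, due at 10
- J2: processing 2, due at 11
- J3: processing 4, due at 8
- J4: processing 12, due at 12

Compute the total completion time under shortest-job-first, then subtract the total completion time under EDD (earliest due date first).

-5

SPT (increasing processing time): J2 J3 J1 J4.
J2: 0→2
J3: 2→6
J1: 6→11
J4: 11→23
Sum = 2+6+11+23 = 42.
EDD (increasing due date): J3 J1 J2 J4.
J3: 0→4
J1: 4→9
J2: 9→11
J4: 11→23
Sum = 4+9+11+23 = 47.
Difference = 42 − 47 = -5.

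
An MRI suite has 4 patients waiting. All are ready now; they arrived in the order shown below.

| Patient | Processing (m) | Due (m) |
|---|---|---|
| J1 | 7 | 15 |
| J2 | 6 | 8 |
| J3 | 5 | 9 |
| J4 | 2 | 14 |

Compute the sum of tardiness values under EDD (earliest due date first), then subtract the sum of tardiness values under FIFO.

-13

EDD (increasing due date): J2 J3 J4 J1.
J2: 0→6, due 8, tardiness 0
J3: 6→11, due 9, tardiness 2
J4: 11→13, due 14, tardiness 0
J1: 13→20, due 15, tardiness 5
Sum = 0+2+0+5 = 7.
FIFO (arrival order): J1 J2 J3 J4.
J1: 0→7, due 15, tardiness 0
J2: 7→13, due 8, tardiness 5
J3: 13→18, due 9, tardiness 9
J4: 18→20, due 14, tardiness 6
Sum = 0+5+9+6 = 20.
Difference = 7 − 20 = -13.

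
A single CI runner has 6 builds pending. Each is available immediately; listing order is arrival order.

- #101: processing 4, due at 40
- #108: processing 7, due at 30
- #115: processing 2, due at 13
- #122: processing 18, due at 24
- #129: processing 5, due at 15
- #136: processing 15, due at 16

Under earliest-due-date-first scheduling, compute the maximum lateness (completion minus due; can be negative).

17

EDD (increasing due date): #115 #129 #136 #122 #108 #101.
#115: 0→2, due 13, lateness -11
#129: 2→7, due 15, lateness -8
#136: 7→22, due 16, lateness 6
#122: 22→40, due 24, lateness 16
#108: 40→47, due 30, lateness 17
#101: 47→51, due 40, lateness 11
Maximum = 17.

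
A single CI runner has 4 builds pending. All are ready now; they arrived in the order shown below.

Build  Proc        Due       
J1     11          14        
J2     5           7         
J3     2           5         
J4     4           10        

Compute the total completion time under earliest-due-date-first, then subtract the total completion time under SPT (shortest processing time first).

EDD (increasing due date): J3 J2 J4 J1.
J3: 0→2
J2: 2→7
J4: 7→11
J1: 11→22
Sum = 2+7+11+22 = 42.
SPT (increasing processing time): J3 J4 J2 J1.
J3: 0→2
J4: 2→6
J2: 6→11
J1: 11→22
Sum = 2+6+11+22 = 41.
Difference = 42 − 41 = 1.

1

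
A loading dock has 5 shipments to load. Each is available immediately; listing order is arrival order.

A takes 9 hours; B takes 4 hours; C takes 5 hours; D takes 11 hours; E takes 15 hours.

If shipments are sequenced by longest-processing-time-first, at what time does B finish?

44

LPT (decreasing processing time): E D A C B.
E: 0→15
D: 15→26
A: 26→35
C: 35→40
B: 40→44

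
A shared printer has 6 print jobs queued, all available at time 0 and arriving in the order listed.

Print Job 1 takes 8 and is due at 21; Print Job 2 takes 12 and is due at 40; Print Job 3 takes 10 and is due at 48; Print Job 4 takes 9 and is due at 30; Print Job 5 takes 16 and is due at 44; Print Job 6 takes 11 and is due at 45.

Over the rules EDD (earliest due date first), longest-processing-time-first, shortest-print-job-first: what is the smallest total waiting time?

140

EDD (increasing due date): Print Job 1 Print Job 4 Print Job 2 Print Job 5 Print Job 6 Print Job 3.
Print Job 1: waits 0, runs 0→8
Print Job 4: waits 8, runs 8→17
Print Job 2: waits 17, runs 17→29
Print Job 5: waits 29, runs 29→45
Print Job 6: waits 45, runs 45→56
Print Job 3: waits 56, runs 56→66
Sum = 0+8+17+29+45+56 = 155.
LPT (decreasing processing time): Print Job 5 Print Job 2 Print Job 6 Print Job 3 Print Job 4 Print Job 1.
Print Job 5: waits 0, runs 0→16
Print Job 2: waits 16, runs 16→28
Print Job 6: waits 28, runs 28→39
Print Job 3: waits 39, runs 39→49
Print Job 4: waits 49, runs 49→58
Print Job 1: waits 58, runs 58→66
Sum = 0+16+28+39+49+58 = 190.
SPT (increasing processing time): Print Job 1 Print Job 4 Print Job 3 Print Job 6 Print Job 2 Print Job 5.
Print Job 1: waits 0, runs 0→8
Print Job 4: waits 8, runs 8→17
Print Job 3: waits 17, runs 17→27
Print Job 6: waits 27, runs 27→38
Print Job 2: waits 38, runs 38→50
Print Job 5: waits 50, runs 50→66
Sum = 0+8+17+27+38+50 = 140.
EDD 155, LPT 190, SPT 140 → minimum 140.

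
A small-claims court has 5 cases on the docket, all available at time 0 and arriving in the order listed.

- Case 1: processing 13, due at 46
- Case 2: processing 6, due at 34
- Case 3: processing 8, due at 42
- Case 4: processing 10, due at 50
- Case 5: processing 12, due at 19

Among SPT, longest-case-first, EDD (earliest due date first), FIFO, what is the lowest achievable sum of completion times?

129

SPT (increasing processing time): Case 2 Case 3 Case 4 Case 5 Case 1.
Case 2: 0→6
Case 3: 6→14
Case 4: 14→24
Case 5: 24→36
Case 1: 36→49
Sum = 6+14+24+36+49 = 129.
LPT (decreasing processing time): Case 1 Case 5 Case 4 Case 3 Case 2.
Case 1: 0→13
Case 5: 13→25
Case 4: 25→35
Case 3: 35→43
Case 2: 43→49
Sum = 13+25+35+43+49 = 165.
EDD (increasing due date): Case 5 Case 2 Case 3 Case 1 Case 4.
Case 5: 0→12
Case 2: 12→18
Case 3: 18→26
Case 1: 26→39
Case 4: 39→49
Sum = 12+18+26+39+49 = 144.
FIFO (arrival order): Case 1 Case 2 Case 3 Case 4 Case 5.
Case 1: 0→13
Case 2: 13→19
Case 3: 19→27
Case 4: 27→37
Case 5: 37→49
Sum = 13+19+27+37+49 = 145.
SPT 129, LPT 165, EDD 144, FIFO 145 → minimum 129.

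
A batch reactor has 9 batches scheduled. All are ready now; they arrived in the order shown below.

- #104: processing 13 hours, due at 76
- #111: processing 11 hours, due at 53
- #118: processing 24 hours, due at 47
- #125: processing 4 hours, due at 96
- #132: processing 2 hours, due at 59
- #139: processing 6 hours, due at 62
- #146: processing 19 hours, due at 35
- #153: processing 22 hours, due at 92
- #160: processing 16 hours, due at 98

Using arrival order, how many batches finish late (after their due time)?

4

FIFO (arrival order): #104 #111 #118 #125 #132 #139 #146 #153 #160.
#104: 0→13, due 76, tardiness 0
#111: 13→24, due 53, tardiness 0
#118: 24→48, due 47, tardiness 1
#125: 48→52, due 96, tardiness 0
#132: 52→54, due 59, tardiness 0
#139: 54→60, due 62, tardiness 0
#146: 60→79, due 35, tardiness 44
#153: 79→101, due 92, tardiness 9
#160: 101→117, due 98, tardiness 19
Late batches: 4.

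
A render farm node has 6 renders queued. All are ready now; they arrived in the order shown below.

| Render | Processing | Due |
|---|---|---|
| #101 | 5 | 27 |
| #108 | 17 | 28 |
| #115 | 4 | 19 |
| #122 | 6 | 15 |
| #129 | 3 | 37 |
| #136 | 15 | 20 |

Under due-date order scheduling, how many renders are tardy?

4

EDD (increasing due date): #122 #115 #136 #101 #108 #129.
#122: 0→6, due 15, tardiness 0
#115: 6→10, due 19, tardiness 0
#136: 10→25, due 20, tardiness 5
#101: 25→30, due 27, tardiness 3
#108: 30→47, due 28, tardiness 19
#129: 47→50, due 37, tardiness 13
Late renders: 4.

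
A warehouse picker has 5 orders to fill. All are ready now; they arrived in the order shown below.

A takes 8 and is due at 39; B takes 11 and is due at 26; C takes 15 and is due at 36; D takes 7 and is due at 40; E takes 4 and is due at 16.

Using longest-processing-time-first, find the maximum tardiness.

29

LPT (decreasing processing time): C B A D E.
C: 0→15, due 36, tardiness 0
B: 15→26, due 26, tardiness 0
A: 26→34, due 39, tardiness 0
D: 34→41, due 40, tardiness 1
E: 41→45, due 16, tardiness 29
Maximum = 29.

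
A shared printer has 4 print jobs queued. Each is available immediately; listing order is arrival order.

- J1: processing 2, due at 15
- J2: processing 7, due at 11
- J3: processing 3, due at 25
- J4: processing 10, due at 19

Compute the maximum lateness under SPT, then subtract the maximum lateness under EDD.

3

SPT (increasing processing time): J1 J3 J2 J4.
J1: 0→2, due 15, lateness -13
J3: 2→5, due 25, lateness -20
J2: 5→12, due 11, lateness 1
J4: 12→22, due 19, lateness 3
Maximum = 3.
EDD (increasing due date): J2 J1 J4 J3.
J2: 0→7, due 11, lateness -4
J1: 7→9, due 15, lateness -6
J4: 9→19, due 19, lateness 0
J3: 19→22, due 25, lateness -3
Maximum = 0.
Difference = 3 − 0 = 3.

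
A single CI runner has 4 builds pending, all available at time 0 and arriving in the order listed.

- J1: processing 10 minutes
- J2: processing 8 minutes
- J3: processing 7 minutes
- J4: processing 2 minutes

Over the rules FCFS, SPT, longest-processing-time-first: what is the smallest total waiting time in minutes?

28

FIFO (arrival order): J1 J2 J3 J4.
J1: waits 0, runs 0→10
J2: waits 10, runs 10→18
J3: waits 18, runs 18→25
J4: waits 25, runs 25→27
Sum = 0+10+18+25 = 53.
SPT (increasing processing time): J4 J3 J2 J1.
J4: waits 0, runs 0→2
J3: waits 2, runs 2→9
J2: waits 9, runs 9→17
J1: waits 17, runs 17→27
Sum = 0+2+9+17 = 28.
LPT (decreasing processing time): J1 J2 J3 J4.
J1: waits 0, runs 0→10
J2: waits 10, runs 10→18
J3: waits 18, runs 18→25
J4: waits 25, runs 25→27
Sum = 0+10+18+25 = 53.
FIFO 53, SPT 28, LPT 53 → minimum 28.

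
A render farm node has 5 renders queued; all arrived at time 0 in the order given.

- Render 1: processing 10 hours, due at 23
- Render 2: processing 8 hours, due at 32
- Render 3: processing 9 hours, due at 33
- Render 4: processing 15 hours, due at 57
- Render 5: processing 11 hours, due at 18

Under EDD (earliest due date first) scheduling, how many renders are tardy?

1

EDD (increasing due date): Render 5 Render 1 Render 2 Render 3 Render 4.
Render 5: 0→11, due 18, tardiness 0
Render 1: 11→21, due 23, tardiness 0
Render 2: 21→29, due 32, tardiness 0
Render 3: 29→38, due 33, tardiness 5
Render 4: 38→53, due 57, tardiness 0
Late renders: 1.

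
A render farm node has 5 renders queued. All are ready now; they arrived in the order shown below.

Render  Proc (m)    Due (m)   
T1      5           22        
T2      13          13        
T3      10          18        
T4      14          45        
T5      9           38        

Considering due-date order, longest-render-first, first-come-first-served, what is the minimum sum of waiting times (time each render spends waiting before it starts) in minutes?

EDD (increasing due date): T2 T3 T1 T5 T4.
T2: waits 0, runs 0→13
T3: waits 13, runs 13→23
T1: waits 23, runs 23→28
T5: waits 28, runs 28→37
T4: waits 37, runs 37→51
Sum = 0+13+23+28+37 = 101.
LPT (decreasing processing time): T4 T2 T3 T5 T1.
T4: waits 0, runs 0→14
T2: waits 14, runs 14→27
T3: waits 27, runs 27→37
T5: waits 37, runs 37→46
T1: waits 46, runs 46→51
Sum = 0+14+27+37+46 = 124.
FIFO (arrival order): T1 T2 T3 T4 T5.
T1: waits 0, runs 0→5
T2: waits 5, runs 5→18
T3: waits 18, runs 18→28
T4: waits 28, runs 28→42
T5: waits 42, runs 42→51
Sum = 0+5+18+28+42 = 93.
EDD 101, LPT 124, FIFO 93 → minimum 93.

93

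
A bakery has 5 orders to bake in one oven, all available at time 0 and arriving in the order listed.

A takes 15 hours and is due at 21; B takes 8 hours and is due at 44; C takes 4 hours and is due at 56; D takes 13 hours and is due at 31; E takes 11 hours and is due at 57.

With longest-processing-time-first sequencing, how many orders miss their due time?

LPT (decreasing processing time): A D E B C.
A: 0→15, due 21, tardiness 0
D: 15→28, due 31, tardiness 0
E: 28→39, due 57, tardiness 0
B: 39→47, due 44, tardiness 3
C: 47→51, due 56, tardiness 0
Late orders: 1.

1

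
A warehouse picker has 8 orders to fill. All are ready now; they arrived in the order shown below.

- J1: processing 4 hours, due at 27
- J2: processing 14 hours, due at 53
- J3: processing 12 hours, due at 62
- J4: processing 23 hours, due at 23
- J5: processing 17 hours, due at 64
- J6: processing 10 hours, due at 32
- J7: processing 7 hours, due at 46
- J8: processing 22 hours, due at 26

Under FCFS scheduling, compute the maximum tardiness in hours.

FIFO (arrival order): J1 J2 J3 J4 J5 J6 J7 J8.
J1: 0→4, due 27, tardiness 0
J2: 4→18, due 53, tardiness 0
J3: 18→30, due 62, tardiness 0
J4: 30→53, due 23, tardiness 30
J5: 53→70, due 64, tardiness 6
J6: 70→80, due 32, tardiness 48
J7: 80→87, due 46, tardiness 41
J8: 87→109, due 26, tardiness 83
Maximum = 83.

83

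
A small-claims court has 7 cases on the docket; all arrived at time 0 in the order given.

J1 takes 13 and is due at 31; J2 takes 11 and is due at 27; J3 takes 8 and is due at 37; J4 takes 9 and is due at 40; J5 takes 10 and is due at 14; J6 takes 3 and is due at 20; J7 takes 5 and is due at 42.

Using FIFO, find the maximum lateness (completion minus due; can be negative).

37

FIFO (arrival order): J1 J2 J3 J4 J5 J6 J7.
J1: 0→13, due 31, lateness -18
J2: 13→24, due 27, lateness -3
J3: 24→32, due 37, lateness -5
J4: 32→41, due 40, lateness 1
J5: 41→51, due 14, lateness 37
J6: 51→54, due 20, lateness 34
J7: 54→59, due 42, lateness 17
Maximum = 37.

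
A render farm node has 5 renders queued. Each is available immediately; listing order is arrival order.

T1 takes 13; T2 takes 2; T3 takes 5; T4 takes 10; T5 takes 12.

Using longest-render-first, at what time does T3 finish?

40

LPT (decreasing processing time): T1 T5 T4 T3 T2.
T1: 0→13
T5: 13→25
T4: 25→35
T3: 35→40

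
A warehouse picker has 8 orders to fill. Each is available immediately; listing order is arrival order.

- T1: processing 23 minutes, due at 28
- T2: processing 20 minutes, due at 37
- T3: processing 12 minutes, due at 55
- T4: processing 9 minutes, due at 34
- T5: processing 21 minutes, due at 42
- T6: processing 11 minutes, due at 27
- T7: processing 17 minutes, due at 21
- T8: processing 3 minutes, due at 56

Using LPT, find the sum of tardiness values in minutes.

LPT (decreasing processing time): T1 T5 T2 T7 T3 T6 T4 T8.
T1: 0→23, due 28, tardiness 0
T5: 23→44, due 42, tardiness 2
T2: 44→64, due 37, tardiness 27
T7: 64→81, due 21, tardiness 60
T3: 81→93, due 55, tardiness 38
T6: 93→104, due 27, tardiness 77
T4: 104→113, due 34, tardiness 79
T8: 113→116, due 56, tardiness 60
Sum = 0+2+27+60+38+77+79+60 = 343.

343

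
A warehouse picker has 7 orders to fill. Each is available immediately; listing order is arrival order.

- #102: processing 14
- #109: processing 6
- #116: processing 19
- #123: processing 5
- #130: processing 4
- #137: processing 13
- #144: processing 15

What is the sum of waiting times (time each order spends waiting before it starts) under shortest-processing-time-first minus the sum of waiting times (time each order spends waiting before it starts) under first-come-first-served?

SPT (increasing processing time): #130 #123 #109 #137 #102 #144 #116.
#130: waits 0, runs 0→4
#123: waits 4, runs 4→9
#109: waits 9, runs 9→15
#137: waits 15, runs 15→28
#102: waits 28, runs 28→42
#144: waits 42, runs 42→57
#116: waits 57, runs 57→76
Sum = 0+4+9+15+28+42+57 = 155.
FIFO (arrival order): #102 #109 #116 #123 #130 #137 #144.
#102: waits 0, runs 0→14
#109: waits 14, runs 14→20
#116: waits 20, runs 20→39
#123: waits 39, runs 39→44
#130: waits 44, runs 44→48
#137: waits 48, runs 48→61
#144: waits 61, runs 61→76
Sum = 0+14+20+39+44+48+61 = 226.
Difference = 155 − 226 = -71.

-71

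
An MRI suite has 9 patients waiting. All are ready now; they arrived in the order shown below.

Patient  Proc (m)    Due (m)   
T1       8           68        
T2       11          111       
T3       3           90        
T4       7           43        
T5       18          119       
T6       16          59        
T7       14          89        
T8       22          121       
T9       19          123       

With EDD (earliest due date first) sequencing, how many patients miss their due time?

EDD (increasing due date): T4 T6 T1 T7 T3 T2 T5 T8 T9.
T4: 0→7, due 43, tardiness 0
T6: 7→23, due 59, tardiness 0
T1: 23→31, due 68, tardiness 0
T7: 31→45, due 89, tardiness 0
T3: 45→48, due 90, tardiness 0
T2: 48→59, due 111, tardiness 0
T5: 59→77, due 119, tardiness 0
T8: 77→99, due 121, tardiness 0
T9: 99→118, due 123, tardiness 0
Late patients: 0.

0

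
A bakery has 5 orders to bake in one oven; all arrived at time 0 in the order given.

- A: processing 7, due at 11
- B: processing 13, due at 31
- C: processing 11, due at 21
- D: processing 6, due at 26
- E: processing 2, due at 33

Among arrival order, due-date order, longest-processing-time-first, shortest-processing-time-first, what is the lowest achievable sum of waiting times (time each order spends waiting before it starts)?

51

FIFO (arrival order): A B C D E.
A: waits 0, runs 0→7
B: waits 7, runs 7→20
C: waits 20, runs 20→31
D: waits 31, runs 31→37
E: waits 37, runs 37→39
Sum = 0+7+20+31+37 = 95.
EDD (increasing due date): A C D B E.
A: waits 0, runs 0→7
C: waits 7, runs 7→18
D: waits 18, runs 18→24
B: waits 24, runs 24→37
E: waits 37, runs 37→39
Sum = 0+7+18+24+37 = 86.
LPT (decreasing processing time): B C A D E.
B: waits 0, runs 0→13
C: waits 13, runs 13→24
A: waits 24, runs 24→31
D: waits 31, runs 31→37
E: waits 37, runs 37→39
Sum = 0+13+24+31+37 = 105.
SPT (increasing processing time): E D A C B.
E: waits 0, runs 0→2
D: waits 2, runs 2→8
A: waits 8, runs 8→15
C: waits 15, runs 15→26
B: waits 26, runs 26→39
Sum = 0+2+8+15+26 = 51.
FIFO 95, EDD 86, LPT 105, SPT 51 → minimum 51.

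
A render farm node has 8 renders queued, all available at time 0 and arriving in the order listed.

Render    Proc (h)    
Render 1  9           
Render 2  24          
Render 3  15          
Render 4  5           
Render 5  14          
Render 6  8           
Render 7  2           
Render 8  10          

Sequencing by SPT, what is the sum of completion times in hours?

280

SPT (increasing processing time): Render 7 Render 4 Render 6 Render 1 Render 8 Render 5 Render 3 Render 2.
Render 7: 0→2
Render 4: 2→7
Render 6: 7→15
Render 1: 15→24
Render 8: 24→34
Render 5: 34→48
Render 3: 48→63
Render 2: 63→87
Sum = 2+7+15+24+34+48+63+87 = 280.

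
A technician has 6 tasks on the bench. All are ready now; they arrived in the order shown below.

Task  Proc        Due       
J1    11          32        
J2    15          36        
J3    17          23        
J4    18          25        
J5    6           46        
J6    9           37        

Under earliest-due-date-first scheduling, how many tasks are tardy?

5

EDD (increasing due date): J3 J4 J1 J2 J6 J5.
J3: 0→17, due 23, tardiness 0
J4: 17→35, due 25, tardiness 10
J1: 35→46, due 32, tardiness 14
J2: 46→61, due 36, tardiness 25
J6: 61→70, due 37, tardiness 33
J5: 70→76, due 46, tardiness 30
Late tasks: 5.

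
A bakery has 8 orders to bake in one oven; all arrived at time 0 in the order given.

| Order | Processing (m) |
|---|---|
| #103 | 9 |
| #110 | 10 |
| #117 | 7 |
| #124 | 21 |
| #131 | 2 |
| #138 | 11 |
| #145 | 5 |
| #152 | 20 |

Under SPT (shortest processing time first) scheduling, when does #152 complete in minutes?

SPT (increasing processing time): #131 #145 #117 #103 #110 #138 #152 #124.
#131: 0→2
#145: 2→7
#117: 7→14
#103: 14→23
#110: 23→33
#138: 33→44
#152: 44→64

64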